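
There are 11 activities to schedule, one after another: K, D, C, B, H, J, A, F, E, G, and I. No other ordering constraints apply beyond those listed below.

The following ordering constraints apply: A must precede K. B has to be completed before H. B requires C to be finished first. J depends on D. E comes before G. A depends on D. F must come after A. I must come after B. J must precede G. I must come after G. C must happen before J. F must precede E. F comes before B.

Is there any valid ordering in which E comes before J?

Yes

No chain of constraints runs from J to E, so J is not required to come first.
So a valid ordering placing E earlier than J exists.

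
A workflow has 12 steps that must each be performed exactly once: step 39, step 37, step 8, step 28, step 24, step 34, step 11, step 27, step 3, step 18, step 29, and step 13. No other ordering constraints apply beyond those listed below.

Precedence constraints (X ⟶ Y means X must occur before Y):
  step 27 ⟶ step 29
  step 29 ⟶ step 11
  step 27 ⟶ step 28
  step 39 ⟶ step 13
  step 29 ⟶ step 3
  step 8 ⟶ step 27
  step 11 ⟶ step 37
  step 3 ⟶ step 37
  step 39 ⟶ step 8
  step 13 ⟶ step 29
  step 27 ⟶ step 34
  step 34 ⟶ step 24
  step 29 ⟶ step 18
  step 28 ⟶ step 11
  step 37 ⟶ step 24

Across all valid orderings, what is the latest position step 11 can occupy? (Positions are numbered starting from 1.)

Following every chain forward from step 11, the steps that must come later are step 37, step 24 — 2 of them.
So at least 2 steps follow step 11, putting step 11 no later than position 10. That position is achievable by scheduling everything else first.

10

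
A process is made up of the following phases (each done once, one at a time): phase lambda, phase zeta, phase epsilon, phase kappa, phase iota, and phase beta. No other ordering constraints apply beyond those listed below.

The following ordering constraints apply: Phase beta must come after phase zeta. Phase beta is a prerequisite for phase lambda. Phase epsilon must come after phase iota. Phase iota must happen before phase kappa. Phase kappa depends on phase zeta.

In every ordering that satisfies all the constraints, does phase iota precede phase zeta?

No chain of constraints connects phase iota to phase zeta in either direction.
A valid ordering placing phase zeta before phase iota exists, so the answer is no.

No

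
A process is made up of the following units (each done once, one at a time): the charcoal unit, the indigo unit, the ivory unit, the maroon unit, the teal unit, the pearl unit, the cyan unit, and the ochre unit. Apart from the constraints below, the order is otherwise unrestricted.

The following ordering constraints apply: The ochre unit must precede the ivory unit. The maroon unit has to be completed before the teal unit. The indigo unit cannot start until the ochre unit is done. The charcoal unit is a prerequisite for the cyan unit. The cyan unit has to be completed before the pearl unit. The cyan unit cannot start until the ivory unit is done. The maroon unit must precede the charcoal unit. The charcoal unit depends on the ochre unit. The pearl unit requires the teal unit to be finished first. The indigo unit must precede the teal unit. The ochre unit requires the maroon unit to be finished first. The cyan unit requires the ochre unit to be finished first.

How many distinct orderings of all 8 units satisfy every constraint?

Only the maroon unit has no prerequisites, so it must go first.
Counting all ways to extend the partial order to a total order gives 20.

20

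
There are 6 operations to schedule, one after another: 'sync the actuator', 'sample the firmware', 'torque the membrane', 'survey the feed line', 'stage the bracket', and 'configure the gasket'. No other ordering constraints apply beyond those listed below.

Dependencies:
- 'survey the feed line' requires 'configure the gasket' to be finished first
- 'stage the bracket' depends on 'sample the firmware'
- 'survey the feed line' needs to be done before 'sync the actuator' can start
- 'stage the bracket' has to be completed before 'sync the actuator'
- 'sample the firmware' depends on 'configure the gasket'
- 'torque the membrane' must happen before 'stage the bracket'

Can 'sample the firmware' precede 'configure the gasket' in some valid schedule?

The constraints give a chain 'configure the gasket' → 'sample the firmware', which forces 'configure the gasket' before 'sample the firmware'.
Hence 'sample the firmware' can never be scheduled before 'configure the gasket'.

No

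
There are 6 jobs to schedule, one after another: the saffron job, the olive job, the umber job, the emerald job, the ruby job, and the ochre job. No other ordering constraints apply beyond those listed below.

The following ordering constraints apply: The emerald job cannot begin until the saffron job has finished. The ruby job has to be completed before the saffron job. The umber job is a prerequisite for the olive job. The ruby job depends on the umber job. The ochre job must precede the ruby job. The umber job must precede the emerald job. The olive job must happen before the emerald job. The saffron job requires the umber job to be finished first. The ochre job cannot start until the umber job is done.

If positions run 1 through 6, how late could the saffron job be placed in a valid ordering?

Following the constraints forward from the saffron job, its only required successor is the emerald job.
With 1 mandatory successor out of 6 jobs total, the latest slot for the saffron job is 6−1 = 5, and it's reachable by doing all non-successors before the saffron job.

5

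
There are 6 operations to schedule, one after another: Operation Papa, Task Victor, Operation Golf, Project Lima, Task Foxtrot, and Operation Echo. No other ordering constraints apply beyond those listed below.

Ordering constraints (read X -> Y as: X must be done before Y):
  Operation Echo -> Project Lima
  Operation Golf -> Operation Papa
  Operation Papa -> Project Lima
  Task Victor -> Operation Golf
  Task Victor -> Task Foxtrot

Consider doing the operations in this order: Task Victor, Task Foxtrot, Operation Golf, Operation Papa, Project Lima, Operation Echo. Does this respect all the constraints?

Here Operation Echo comes after Project Lima.
Since Operation Echo is required before Project Lima, the ordering is invalid.

No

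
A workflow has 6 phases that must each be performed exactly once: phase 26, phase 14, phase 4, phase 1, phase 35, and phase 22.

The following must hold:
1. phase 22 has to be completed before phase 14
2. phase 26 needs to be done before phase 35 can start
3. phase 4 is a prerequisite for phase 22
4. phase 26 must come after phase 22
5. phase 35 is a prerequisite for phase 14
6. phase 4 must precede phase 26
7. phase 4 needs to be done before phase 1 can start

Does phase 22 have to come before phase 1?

No

No chain of constraints connects phase 22 to phase 1 in either direction.
A valid ordering placing phase 1 before phase 22 exists, so the answer is no.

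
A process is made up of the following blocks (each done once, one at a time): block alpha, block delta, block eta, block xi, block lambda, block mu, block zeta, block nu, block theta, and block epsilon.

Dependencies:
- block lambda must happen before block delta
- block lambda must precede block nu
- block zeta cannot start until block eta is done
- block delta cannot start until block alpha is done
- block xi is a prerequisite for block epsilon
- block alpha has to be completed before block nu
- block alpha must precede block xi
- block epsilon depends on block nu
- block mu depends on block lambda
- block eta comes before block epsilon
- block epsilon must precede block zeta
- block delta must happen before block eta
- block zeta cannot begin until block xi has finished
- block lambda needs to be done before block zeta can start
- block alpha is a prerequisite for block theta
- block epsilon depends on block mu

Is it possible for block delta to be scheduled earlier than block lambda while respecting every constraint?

No

There is a dependency chain block lambda → block delta, so block delta always comes after block lambda.
So no valid ordering can have block delta before block lambda.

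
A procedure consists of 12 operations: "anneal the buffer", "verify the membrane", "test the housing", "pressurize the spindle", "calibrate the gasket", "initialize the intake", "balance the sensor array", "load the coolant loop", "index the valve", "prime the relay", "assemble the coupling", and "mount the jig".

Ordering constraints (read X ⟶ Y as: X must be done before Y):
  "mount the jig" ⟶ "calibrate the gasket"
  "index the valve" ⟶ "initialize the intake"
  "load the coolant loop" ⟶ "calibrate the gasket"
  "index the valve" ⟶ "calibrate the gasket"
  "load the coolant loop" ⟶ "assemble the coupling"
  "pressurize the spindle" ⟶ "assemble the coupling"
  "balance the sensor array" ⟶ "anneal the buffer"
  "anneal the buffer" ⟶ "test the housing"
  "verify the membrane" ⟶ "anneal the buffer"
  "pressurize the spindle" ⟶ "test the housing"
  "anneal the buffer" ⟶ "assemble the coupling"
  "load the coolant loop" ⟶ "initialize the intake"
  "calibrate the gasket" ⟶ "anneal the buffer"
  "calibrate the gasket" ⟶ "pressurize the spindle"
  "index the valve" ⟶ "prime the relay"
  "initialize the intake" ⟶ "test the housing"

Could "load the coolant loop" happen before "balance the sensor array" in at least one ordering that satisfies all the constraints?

Nothing in the constraints forces "balance the sensor array" before "load the coolant loop" — there is no chain from "balance the sensor array" to "load the coolant loop".
So a valid ordering placing "load the coolant loop" earlier than "balance the sensor array" exists.

Yes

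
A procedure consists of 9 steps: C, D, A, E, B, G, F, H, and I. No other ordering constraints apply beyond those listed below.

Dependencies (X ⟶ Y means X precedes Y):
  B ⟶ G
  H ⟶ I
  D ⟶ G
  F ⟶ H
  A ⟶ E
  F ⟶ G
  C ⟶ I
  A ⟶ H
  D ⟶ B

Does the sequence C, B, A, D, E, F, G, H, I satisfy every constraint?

Here D comes after B.
That contradicts the constraint that D must precede B.

No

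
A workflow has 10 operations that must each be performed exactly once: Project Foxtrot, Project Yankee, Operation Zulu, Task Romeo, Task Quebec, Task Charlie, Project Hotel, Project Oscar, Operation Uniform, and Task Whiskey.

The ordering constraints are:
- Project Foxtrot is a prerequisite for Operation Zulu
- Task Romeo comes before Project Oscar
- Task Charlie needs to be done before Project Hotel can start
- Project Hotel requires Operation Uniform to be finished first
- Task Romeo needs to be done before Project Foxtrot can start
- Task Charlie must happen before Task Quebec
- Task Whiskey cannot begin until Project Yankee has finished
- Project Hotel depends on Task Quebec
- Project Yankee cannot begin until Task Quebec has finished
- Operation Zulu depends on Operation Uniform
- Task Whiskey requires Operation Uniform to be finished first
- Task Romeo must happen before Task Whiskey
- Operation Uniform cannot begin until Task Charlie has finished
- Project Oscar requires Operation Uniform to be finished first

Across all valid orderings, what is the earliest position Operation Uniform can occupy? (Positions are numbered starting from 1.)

2

The only operation forced before Operation Uniform (directly or transitively) is Task Charlie.
So at minimum 1 operation comes before Operation Uniform, putting Operation Uniform no earlier than position 2. That position is achievable by scheduling exactly that predecessor first.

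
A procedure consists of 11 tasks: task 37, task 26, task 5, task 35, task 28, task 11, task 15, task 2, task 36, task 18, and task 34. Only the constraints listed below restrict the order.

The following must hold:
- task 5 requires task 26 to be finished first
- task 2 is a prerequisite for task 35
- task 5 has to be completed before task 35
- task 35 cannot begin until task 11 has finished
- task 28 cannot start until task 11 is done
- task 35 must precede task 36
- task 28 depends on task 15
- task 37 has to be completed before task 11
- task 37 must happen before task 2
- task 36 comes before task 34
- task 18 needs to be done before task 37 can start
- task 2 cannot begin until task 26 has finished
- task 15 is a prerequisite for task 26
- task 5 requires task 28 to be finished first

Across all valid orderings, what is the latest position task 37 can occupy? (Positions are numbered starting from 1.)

Every task that must follow task 37 has to come after it. Tracing all chains starting from task 37, those tasks are: task 5, task 35, task 28, task 11, task 2, task 36, task 34 — 7 in total.
So at least 7 tasks follow task 37, putting task 37 no later than position 4. That position is achievable by scheduling everything else first.

4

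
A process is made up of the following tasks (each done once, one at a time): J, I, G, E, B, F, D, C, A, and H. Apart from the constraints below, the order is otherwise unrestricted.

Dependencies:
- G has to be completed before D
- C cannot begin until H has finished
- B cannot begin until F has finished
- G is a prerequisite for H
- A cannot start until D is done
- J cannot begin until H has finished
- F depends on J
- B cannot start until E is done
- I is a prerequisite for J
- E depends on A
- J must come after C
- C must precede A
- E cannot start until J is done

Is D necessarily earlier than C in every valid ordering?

Nothing in the constraints links D and C; they are unordered relative to each other.
There exist valid orderings with C before D, so D is not required to come first.

No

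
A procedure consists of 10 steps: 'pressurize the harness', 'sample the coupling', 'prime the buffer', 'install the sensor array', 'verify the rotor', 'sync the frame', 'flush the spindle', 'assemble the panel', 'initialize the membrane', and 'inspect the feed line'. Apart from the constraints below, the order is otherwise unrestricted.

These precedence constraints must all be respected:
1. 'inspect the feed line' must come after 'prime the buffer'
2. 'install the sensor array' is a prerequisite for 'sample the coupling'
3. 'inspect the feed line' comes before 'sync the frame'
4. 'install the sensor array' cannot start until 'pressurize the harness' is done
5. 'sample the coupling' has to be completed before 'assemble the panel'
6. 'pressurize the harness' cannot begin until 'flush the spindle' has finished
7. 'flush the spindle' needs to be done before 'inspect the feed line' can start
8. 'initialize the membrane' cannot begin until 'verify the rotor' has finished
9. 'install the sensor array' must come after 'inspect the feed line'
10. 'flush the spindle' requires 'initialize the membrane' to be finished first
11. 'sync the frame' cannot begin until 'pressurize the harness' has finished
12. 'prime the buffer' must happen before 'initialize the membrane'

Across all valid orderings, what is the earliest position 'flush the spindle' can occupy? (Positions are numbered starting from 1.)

4

Working backwards through the constraints from 'flush the spindle', its full set of required predecessors is 'prime the buffer', 'verify the rotor', 'initialize the membrane' — 3 of them.
With 3 mandatory predecessors, the earliest 'flush the spindle' can sit is position 3+1 = 4, and placing just those 3 first achieves it.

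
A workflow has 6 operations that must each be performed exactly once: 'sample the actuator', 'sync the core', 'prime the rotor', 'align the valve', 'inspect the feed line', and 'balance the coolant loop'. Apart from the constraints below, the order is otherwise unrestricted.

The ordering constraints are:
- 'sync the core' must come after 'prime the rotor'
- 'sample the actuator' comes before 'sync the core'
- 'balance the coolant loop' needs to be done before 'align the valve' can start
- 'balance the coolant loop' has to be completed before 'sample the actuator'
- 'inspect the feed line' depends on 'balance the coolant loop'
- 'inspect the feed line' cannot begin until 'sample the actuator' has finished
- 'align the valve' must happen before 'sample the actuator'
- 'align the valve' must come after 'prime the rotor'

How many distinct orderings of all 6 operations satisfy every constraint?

The operations with no prerequisites are 'prime the rotor', 'balance the coolant loop'; any of them can be placed first.
Counting all ways to extend the partial order to a total order gives 4.

4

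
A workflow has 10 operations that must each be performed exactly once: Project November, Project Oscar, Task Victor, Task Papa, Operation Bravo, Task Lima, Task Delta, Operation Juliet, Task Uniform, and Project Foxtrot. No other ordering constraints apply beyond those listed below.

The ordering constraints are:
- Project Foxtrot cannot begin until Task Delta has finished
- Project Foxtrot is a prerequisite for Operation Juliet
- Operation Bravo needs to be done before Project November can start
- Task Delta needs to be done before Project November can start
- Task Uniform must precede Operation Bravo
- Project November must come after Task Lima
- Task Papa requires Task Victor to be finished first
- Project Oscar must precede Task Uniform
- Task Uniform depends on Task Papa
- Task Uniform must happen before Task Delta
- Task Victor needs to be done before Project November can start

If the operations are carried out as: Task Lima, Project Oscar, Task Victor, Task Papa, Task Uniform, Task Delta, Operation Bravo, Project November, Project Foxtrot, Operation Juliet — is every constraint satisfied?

Yes

Every stated constraint is respected: Task Lima sits at position 1, ahead of Project November at position 8, and each of the other listed pairs likewise has the predecessor earlier in the sequence.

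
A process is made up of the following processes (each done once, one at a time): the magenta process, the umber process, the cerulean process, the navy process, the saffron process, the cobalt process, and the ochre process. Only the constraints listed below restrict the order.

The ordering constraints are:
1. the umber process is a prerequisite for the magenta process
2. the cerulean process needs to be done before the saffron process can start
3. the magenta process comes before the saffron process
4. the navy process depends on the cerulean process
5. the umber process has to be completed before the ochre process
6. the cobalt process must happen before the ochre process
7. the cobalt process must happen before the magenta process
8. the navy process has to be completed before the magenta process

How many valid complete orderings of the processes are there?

44

The processes with no prerequisites are the umber process, the cerulean process, the cobalt process; any of them can be placed first.
Counting all ways to extend the partial order to a total order gives 44.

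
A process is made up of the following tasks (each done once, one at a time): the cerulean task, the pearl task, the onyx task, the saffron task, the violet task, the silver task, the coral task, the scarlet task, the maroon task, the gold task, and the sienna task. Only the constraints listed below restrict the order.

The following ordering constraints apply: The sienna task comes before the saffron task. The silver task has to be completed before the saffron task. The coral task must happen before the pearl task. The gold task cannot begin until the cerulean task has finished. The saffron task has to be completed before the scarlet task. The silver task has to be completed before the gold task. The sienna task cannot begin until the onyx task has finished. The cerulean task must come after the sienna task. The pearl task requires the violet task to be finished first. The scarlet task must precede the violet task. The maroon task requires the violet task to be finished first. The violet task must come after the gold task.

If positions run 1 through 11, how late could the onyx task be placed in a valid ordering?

The tasks that are forced after the onyx task, directly or by a chain of constraints, are the cerulean task, the pearl task, the saffron task, the violet task, the scarlet task, the maroon task, the gold task, the sienna task. That's 8 tasks.
So at least 8 tasks follow the onyx task, putting the onyx task no later than position 3. That position is achievable by scheduling everything else first.

3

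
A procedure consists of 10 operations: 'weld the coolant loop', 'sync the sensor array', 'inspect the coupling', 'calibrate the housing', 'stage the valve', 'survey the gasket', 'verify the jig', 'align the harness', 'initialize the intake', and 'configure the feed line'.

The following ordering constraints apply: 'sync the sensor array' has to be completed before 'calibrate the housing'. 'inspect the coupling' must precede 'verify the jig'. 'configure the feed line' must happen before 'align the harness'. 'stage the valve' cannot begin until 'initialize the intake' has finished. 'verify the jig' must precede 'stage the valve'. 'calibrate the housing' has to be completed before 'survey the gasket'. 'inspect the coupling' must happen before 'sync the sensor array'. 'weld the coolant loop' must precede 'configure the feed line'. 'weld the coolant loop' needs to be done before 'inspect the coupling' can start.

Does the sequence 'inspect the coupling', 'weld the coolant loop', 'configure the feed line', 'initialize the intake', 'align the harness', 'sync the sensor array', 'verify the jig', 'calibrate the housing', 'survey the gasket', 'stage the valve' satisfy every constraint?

No

Here 'weld the coolant loop' comes after 'inspect the coupling'.
Since 'weld the coolant loop' is required before 'inspect the coupling', the ordering is invalid.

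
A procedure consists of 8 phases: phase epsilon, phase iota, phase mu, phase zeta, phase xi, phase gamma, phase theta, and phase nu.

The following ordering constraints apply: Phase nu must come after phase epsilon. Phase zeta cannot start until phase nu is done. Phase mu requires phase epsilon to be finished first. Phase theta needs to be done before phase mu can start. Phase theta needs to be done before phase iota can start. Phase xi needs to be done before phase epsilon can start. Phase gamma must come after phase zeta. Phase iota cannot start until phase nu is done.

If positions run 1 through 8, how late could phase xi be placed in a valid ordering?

2

Following every chain forward from phase xi, the phases that must come later are phase epsilon, phase iota, phase mu, phase zeta, phase gamma, phase nu — 6 of them.
So at least 6 phases follow phase xi, putting phase xi no later than position 2. That position is achievable by scheduling everything else first.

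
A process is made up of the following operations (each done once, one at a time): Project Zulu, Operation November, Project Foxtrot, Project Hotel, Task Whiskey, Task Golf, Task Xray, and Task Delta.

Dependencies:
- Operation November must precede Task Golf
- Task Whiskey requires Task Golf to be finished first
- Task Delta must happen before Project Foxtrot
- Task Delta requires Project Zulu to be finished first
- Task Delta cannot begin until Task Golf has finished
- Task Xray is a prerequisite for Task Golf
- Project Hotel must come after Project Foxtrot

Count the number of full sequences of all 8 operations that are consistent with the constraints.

34

3 operations have no prerequisites (Project Zulu, Operation November, Task Xray), so any of them could come first.
Systematically extending each partial ordering one operation at a time and counting, there are 34 complete orderings.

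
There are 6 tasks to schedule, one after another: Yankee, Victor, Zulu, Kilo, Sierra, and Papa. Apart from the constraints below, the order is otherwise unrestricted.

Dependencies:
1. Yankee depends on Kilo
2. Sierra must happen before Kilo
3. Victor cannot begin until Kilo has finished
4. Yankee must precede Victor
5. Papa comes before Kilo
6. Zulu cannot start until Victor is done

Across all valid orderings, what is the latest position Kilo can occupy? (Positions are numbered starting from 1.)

3

The tasks that are forced after Kilo, directly or by a chain of constraints, are Yankee, Victor, Zulu. That's 3 tasks.
So at least 3 tasks follow Kilo, putting Kilo no later than position 3. That position is achievable by scheduling everything else first.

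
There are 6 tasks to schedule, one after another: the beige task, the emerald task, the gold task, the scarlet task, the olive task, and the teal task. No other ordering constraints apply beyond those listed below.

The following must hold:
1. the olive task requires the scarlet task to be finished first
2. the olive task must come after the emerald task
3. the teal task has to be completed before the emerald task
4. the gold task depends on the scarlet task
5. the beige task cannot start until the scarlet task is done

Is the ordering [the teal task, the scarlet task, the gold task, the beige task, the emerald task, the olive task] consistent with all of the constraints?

Every stated constraint is respected: the teal task sits at position 1, ahead of the emerald task at position 5, and each of the other listed pairs likewise has the predecessor earlier in the sequence.

Yes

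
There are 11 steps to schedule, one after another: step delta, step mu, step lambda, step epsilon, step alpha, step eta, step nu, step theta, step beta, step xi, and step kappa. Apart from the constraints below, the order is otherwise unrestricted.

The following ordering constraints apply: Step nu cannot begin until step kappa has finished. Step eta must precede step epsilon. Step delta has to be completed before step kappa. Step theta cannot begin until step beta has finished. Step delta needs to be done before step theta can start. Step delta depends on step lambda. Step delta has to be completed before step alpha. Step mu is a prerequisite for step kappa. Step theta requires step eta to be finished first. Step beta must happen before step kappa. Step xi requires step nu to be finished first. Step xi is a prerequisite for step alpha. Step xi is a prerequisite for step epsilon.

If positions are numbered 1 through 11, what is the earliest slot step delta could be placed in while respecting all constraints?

2

The only step forced before step delta (directly or transitively) is step lambda.
So at minimum 1 step comes before step delta, putting step delta no earlier than position 2. That position is achievable by scheduling exactly that predecessor first.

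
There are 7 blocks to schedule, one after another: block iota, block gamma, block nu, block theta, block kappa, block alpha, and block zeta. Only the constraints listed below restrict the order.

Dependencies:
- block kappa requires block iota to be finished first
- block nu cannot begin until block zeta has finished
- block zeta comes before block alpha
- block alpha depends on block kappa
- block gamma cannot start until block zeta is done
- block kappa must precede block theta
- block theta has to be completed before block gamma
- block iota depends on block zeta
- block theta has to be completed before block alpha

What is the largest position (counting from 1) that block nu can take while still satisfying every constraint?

Block nu has no required successors, so nothing stops it from going last (position 7).

7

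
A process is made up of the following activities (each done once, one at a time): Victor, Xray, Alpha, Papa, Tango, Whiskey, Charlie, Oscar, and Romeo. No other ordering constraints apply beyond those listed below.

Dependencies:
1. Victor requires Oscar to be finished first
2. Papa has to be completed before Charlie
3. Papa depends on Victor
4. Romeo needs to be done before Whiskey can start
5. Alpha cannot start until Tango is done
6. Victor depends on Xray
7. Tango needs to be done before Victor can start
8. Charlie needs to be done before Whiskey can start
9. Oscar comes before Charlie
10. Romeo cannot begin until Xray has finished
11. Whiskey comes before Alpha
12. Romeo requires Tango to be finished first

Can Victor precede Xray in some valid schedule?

No

Following Xray → Victor, Xray must precede Victor in every valid ordering.
So no valid ordering can have Victor before Xray.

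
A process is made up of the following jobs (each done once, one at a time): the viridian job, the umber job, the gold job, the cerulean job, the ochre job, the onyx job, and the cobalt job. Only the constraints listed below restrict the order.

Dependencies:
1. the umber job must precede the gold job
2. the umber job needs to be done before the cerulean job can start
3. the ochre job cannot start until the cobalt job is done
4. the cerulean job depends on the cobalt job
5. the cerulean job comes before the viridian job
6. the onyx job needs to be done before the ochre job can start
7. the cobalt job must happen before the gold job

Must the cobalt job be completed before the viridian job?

Tracing the constraints gives a chain: the cobalt job → the cerulean job → the viridian job.
Hence the cobalt job necessarily comes before the viridian job.

Yes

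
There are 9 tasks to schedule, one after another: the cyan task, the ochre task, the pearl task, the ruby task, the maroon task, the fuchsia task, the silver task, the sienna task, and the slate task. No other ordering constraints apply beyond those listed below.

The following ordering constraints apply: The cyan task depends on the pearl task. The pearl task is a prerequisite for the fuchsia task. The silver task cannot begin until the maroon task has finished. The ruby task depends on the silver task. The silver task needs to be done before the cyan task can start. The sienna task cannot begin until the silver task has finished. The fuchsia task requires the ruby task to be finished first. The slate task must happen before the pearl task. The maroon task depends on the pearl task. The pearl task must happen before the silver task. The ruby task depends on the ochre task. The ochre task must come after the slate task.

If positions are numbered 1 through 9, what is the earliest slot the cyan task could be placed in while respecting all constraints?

Every task that must precede the cyan task has to come before it. Tracing all chains that end at the cyan task, those tasks are: the pearl task, the maroon task, the silver task, the slate task — 4 in total.
With 4 mandatory predecessors, the earliest the cyan task can sit is position 4+1 = 5, and placing just those 4 first achieves it.

5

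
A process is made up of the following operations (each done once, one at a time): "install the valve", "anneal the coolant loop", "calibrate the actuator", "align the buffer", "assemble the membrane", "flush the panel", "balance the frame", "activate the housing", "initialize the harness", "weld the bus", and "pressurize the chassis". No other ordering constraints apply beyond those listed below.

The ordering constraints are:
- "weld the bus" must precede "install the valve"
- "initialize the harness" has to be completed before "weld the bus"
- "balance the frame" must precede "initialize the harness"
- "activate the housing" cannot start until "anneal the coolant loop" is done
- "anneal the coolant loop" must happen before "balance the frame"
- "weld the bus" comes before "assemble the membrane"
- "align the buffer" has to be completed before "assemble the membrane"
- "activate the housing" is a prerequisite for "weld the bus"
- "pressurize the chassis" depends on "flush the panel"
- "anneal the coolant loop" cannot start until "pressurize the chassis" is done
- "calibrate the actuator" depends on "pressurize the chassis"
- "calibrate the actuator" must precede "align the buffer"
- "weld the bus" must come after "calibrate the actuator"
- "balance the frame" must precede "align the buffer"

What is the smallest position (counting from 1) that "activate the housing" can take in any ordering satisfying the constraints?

Every operation that must precede "activate the housing" has to come before it. Tracing all chains that end at "activate the housing", those operations are: "anneal the coolant loop", "flush the panel", "pressurize the chassis" — 3 in total.
With 3 mandatory predecessors, the earliest "activate the housing" can sit is position 3+1 = 4, and placing just those 3 first achieves it.

4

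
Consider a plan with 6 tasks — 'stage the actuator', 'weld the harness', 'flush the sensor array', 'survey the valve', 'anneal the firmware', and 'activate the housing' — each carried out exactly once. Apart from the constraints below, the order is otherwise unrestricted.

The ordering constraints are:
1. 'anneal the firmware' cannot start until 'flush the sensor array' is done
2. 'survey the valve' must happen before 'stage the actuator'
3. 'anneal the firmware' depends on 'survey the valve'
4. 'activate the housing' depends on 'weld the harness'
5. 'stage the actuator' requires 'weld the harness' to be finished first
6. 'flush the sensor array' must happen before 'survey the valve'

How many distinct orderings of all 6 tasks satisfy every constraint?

2 tasks have no prerequisites ('weld the harness', 'flush the sensor array'), so any of them could come first.
Systematically extending each partial ordering one task at a time and counting, there are 26 complete orderings.

26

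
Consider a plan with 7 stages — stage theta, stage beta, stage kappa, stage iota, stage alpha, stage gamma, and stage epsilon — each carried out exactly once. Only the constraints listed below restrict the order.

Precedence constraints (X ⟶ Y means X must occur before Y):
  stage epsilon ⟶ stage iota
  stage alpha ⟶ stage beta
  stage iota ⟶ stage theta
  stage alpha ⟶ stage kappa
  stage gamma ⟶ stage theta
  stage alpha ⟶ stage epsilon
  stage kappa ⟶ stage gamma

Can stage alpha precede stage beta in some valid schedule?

Yes

Every valid ordering already has stage alpha before stage beta (the constraints require it), so in particular at least one does.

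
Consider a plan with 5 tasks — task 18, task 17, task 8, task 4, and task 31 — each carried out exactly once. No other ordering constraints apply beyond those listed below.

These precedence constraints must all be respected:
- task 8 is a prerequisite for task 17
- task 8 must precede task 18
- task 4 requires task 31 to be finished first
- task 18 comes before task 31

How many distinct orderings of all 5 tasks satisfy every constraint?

4

Only task 8 has no prerequisites, so it must go first.
Enumerating by repeatedly choosing an available task (one whose prerequisites are all placed) gives 4 distinct complete orderings.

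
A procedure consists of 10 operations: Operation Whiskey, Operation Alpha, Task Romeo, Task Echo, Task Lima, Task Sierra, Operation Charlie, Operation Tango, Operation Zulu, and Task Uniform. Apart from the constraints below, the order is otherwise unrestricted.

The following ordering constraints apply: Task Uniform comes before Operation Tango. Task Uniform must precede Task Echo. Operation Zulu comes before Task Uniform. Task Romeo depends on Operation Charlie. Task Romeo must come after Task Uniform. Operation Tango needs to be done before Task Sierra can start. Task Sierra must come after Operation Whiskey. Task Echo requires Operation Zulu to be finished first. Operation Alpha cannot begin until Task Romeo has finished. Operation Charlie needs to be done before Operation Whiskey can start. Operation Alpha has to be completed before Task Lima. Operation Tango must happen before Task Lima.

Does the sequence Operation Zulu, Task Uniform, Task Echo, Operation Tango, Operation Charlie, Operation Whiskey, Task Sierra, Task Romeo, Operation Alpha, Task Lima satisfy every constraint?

Checking each listed constraint against this order: for instance, Task Uniform is in position 2 and Task Romeo in position 8, so that constraint holds — and the remaining constraints check out the same way.

Yes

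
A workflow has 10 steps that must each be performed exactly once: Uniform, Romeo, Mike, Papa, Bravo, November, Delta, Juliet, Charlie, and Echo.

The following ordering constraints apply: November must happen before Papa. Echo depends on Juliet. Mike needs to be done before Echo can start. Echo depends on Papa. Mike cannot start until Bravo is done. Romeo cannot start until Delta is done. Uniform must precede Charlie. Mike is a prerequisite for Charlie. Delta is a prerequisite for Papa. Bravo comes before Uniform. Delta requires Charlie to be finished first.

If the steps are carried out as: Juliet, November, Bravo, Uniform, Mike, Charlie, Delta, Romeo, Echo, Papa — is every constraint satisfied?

No

In the proposed order, Echo appears before Papa.
That contradicts the constraint that Papa must precede Echo.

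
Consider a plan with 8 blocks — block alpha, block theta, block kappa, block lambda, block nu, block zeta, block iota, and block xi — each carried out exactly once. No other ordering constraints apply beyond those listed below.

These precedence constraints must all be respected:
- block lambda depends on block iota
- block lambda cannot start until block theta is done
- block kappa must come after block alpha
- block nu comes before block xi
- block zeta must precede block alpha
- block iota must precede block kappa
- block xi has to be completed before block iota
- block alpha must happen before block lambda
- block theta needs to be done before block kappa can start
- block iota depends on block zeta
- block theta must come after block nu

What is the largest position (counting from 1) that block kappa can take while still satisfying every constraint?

Block kappa has no required successors, so nothing stops it from going last (position 8).

8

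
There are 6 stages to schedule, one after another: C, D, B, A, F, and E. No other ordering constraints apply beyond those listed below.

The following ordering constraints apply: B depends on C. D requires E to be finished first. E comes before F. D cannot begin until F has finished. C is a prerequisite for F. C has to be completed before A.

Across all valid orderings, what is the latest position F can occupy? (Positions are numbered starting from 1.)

5

The only stage forced after F (directly or by a chain) is D.
With 1 mandatory successor out of 6 stages total, the latest slot for F is 6−1 = 5, and it's reachable by doing all non-successors before F.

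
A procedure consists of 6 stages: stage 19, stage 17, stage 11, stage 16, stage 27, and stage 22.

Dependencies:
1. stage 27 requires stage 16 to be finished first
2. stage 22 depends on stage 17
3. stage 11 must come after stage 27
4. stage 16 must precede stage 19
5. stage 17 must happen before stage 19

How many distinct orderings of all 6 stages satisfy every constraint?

2 stages have no prerequisites (stage 17, stage 16), so any of them could come first.
Systematically extending each partial ordering one stage at a time and counting, there are 35 complete orderings.

35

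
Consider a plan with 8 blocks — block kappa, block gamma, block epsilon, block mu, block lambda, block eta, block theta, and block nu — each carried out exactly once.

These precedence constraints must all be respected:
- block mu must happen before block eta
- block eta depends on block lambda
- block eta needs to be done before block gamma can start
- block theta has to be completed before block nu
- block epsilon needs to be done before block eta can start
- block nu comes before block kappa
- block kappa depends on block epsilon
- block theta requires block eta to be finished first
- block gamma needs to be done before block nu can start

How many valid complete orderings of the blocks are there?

12

3 blocks have no prerequisites (block epsilon, block mu, block lambda), so any of them could come first.
Enumerating by repeatedly choosing an available block (one whose prerequisites are all placed) gives 12 distinct complete orderings.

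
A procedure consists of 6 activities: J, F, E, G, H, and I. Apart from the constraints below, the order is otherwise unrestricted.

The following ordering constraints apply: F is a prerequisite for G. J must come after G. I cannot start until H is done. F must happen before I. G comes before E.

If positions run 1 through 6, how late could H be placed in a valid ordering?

Following the constraints forward from H, its only required successor is I.
With 1 mandatory successor out of 6 activities total, the latest slot for H is 6−1 = 5, and it's reachable by doing all non-successors before H.

5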